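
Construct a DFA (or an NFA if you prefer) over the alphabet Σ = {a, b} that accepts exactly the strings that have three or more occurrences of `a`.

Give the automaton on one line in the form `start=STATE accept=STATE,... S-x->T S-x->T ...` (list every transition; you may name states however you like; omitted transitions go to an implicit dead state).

Count `a`s, saturating at 4: states q0 through q3 mean 0 through 3 `a`s seen; q4 means more than 3. Each `a` increments (capped at q4); other symbols loop. Accept from {q3, q4}.
With 5 states:
        a   b  
>  q0   q1  q0 
   q1   q2  q1 
   q2   q3  q2 
 * q3   q4  q3 
 * q4   q4  q4 
(> = start, * = accepting)

start=q0 accept=q3,q4 q0-a->q1 q0-b->q0 q1-a->q2 q1-b->q1 q2-a->q3 q2-b->q2 q3-a->q4 q3-b->q3 q4-a->q4 q4-b->q4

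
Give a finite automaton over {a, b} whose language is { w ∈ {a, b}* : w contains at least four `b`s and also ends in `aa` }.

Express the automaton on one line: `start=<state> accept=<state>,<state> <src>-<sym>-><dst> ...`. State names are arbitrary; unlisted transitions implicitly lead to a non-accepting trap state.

Run two small machines in parallel and take their product. One (6 states) tracks the count of `b`s, saturating at 5; the other (3 states) tracks how much of the suffix `aa` has currently been matched. Each combined state is a pair, one component from each; accept when both components accept.
With 18 states:
          a    b  
>  q0     q1   q2 
   q1     q3   q2 
   q2     q4   q5 
   q3     q3   q2 
   q4     q6   q5 
   q5     q7   q8 
   q6     q6   q5 
   q7     q9   q8 
   q8    q10  q11 
   q9     q9   q8 
   q10   q12  q11 
   q11   q13  q14 
   q12   q12  q11 
   q13   q15  q14 
   q14   q16  q14 
 * q15   q15  q14 
   q16   q17  q14 
 * q17   q17  q14 
(> = start, * = accepting)

start=q0 accept=q15,q17 q0-a->q1 q0-b->q2 q1-a->q3 q1-b->q2 q2-a->q4 q2-b->q5 q3-a->q3 q3-b->q2 q4-a->q6 q4-b->q5 q5-a->q7 q5-b->q8 q6-a->q6 q6-b->q5 q7-a->q9 q7-b->q8 q8-a->q10 q8-b->q11 q9-a->q9 q9-b->q8 q10-a->q12 q10-b->q11 q11-a->q13 q11-b->q14 q12-a->q12 q12-b->q11 q13-a->q15 q13-b->q14 q14-a->q16 q14-b->q14 q15-a->q15 q15-b->q14 q16-a->q17 q16-b->q14 q17-a->q17 q17-b->q14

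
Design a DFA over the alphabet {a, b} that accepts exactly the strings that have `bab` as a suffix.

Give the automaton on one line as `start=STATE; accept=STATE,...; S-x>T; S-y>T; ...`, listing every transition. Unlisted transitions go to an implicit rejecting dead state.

start=S0; accept=S3; S0-a>S0; S0-b>S1; S1-a>S2; S1-b>S1; S2-a>S0; S2-b>S3; S3-a>S2; S3-b>S1

Let each state record the length of the longest suffix of the input read so far that is also a prefix of `bab`. S1 means the last symbol is `b`; S2 means the last 2 symbols are `ba`; S3 means the last 3 symbols are `bab`. Accept only at S3, where the string currently ends in `bab`.
        a   b  
>  S0   S0  S1 
   S1   S2  S1 
   S2   S0  S3 
 * S3   S2  S1 
(> = start, * = accepting)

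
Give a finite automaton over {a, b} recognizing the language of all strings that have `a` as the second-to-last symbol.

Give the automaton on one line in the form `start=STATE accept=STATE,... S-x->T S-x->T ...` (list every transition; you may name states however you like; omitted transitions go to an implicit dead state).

A DFA must remember the last 2 symbols (since which symbol is second-to-last isn't known until the input ends). Use one state per possible window of the last ≤2 symbols; accept from those whose window starts with `a`.
        a   b  
>  q0   q1  q2 
   q1   q3  q4 
   q2   q5  q6 
 * q3   q3  q4 
 * q4   q5  q6 
   q5   q3  q4 
   q6   q5  q6 
(> = start, * = accepting)

start=q0 accept=q3,q4 q0-a->q1 q0-b->q2 q1-a->q3 q1-b->q4 q2-a->q5 q2-b->q6 q3-a->q3 q3-b->q4 q4-a->q5 q4-b->q6 q5-a->q3 q5-b->q4 q6-a->q5 q6-b->q6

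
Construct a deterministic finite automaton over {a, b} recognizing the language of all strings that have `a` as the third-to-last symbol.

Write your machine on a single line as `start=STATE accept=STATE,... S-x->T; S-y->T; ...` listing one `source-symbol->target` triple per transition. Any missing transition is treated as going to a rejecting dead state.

start=q0; accept=q7,q8,q9,q10; q0-a->q1; q0-b->q2; q1-a->q3; q1-b->q4; q2-a->q5; q2-b->q6; q3-a->q7; q3-b->q8; q4-a->q9; q4-b->q10; q5-a->q11; q5-b->q12; q6-a->q13; q6-b->q14; q7-a->q7; q7-b->q8; q8-a->q9; q8-b->q10; q9-a->q11; q9-b->q12; q10-a->q13; q10-b->q14; q11-a->q7; q11-b->q8; q12-a->q9; q12-b->q10; q13-a->q11; q13-b->q12; q14-a->q13; q14-b->q14

A DFA must remember the last 3 symbols (since which symbol is third-to-last isn't known until the input ends). Use one state per possible window of the last ≤3 symbols; accept from those whose window starts with `a`.
With 15 states:
          a    b  
>  q0     q1   q2 
   q1     q3   q4 
   q2     q5   q6 
   q3     q7   q8 
   q4     q9  q10 
   q5    q11  q12 
   q6    q13  q14 
 * q7     q7   q8 
 * q8     q9  q10 
 * q9    q11  q12 
 * q10   q13  q14 
   q11    q7   q8 
   q12    q9  q10 
   q13   q11  q12 
   q14   q13  q14 
(> = start, * = accepting)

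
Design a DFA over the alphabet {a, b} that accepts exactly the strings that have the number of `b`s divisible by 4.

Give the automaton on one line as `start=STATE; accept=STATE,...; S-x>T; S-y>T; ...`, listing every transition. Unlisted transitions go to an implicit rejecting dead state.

The only thing that matters is how many `b`s have appeared, reduced mod 4. Use one state per residue: q0 for 0, …, q3 for 3. Reading `b` moves to the next residue; anything else stays put. q0 is accepting.
4 states suffice.
        a   b  
>* q0   q0  q1 
   q1   q1  q2 
   q2   q2  q3 
   q3   q3  q0 
(> = start, * = accepting)

start=q0; accept=q0; q0-a>q0; q0-b>q1; q1-a>q1; q1-b>q2; q2-a>q2; q2-b>q3; q3-a>q3; q3-b>q0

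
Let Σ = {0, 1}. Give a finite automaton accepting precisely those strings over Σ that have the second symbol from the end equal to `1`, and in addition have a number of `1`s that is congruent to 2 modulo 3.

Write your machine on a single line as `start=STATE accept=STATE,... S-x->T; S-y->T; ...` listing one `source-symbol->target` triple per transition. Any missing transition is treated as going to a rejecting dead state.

Handle the two conditions separately and then intersect. The first has 7 states tracking the last 2 symbols read; the second has 3 states tracking the count of `1`s modulo 3. A product state is a pair (one from each), accepting exactly when both do. Minimizing collapses redundant product states.
        0   1  
>  q0   q0  q1 
   q1   q2  q3 
   q2   q2  q4 
 * q3   q5  q0 
   q4   q5  q0 
 * q5   q6  q0 
   q6   q6  q0 
(> = start, * = accepting)

start=q0; accept=q3,q5; q0-0->q0; q0-1->q1; q1-0->q2; q1-1->q3; q2-0->q2; q2-1->q4; q3-0->q5; q3-1->q0; q4-0->q5; q4-1->q0; q5-0->q6; q5-1->q0; q6-0->q6; q6-1->q0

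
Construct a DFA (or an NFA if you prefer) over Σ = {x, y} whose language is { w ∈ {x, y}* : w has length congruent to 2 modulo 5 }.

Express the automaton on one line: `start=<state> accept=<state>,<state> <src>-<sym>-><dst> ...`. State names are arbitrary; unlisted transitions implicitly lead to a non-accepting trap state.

start=A accept=C A-x->B A-y->B B-x->C B-y->C C-x->D C-y->D D-x->E D-y->E E-x->A E-y->A

Count input length modulo 5: every symbol advances one step around the cycle A → B → C → D → E → A. Accept at C.
With 5 states:
       x  y 
>  A   B  B 
   B   C  C 
 * C   D  D 
   D   E  E 
   E   A  A 
(> = start, * = accepting)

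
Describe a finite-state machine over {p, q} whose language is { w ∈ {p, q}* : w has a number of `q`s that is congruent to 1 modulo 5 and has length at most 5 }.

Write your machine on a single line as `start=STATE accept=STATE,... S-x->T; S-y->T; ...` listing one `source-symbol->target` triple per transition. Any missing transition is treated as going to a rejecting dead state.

Build one automaton per condition and run them in lockstep. One (5 states) tracks the count of `q`s modulo 5; the other (7 states) tracks the input length, saturating at 6. Each combined state is a pair, one component from each; accept when both components accept. Equivalent product states are then merged.
       p  q 
>  A   B  C 
   B   D  E 
 * C   E  F 
   D   G  H 
 * E   H  F 
   F   F  F 
   G   I  J 
 * H   J  F 
   I   F  K 
 * J   K  F 
 * K   F  F 
(> = start, * = accepting)

start=A; accept=C,E,H,J,K; A-p->B; A-q->C; B-p->D; B-q->E; C-p->E; C-q->F; D-p->G; D-q->H; E-p->H; E-q->F; F-p->F; F-q->F; G-p->I; G-q->J; H-p->J; H-q->F; I-p->F; I-q->K; J-p->K; J-q->F; K-p->F; K-q->F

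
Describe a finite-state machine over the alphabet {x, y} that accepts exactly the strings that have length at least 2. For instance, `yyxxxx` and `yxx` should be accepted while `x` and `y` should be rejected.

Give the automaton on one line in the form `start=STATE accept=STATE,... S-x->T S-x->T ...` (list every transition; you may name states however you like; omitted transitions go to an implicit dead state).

start=S0 accept=S2,S3 S0-x->S1 S0-y->S1 S1-x->S2 S1-y->S2 S2-x->S3 S2-y->S3 S3-x->S3 S3-y->S3

Count input length up to 3: every symbol moves from S0 toward S3, which means 'more than 2' and absorbs. Accept from {S2, S3}.
With 4 states:
        x   y  
>  S0   S1  S1 
   S1   S2  S2 
 * S2   S3  S3 
 * S3   S3  S3 
(> = start, * = accepting)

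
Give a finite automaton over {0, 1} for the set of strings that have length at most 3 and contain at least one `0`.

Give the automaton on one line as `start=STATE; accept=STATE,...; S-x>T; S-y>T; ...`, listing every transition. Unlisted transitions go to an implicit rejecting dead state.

start=q0; accept=q1,q3,q5; q0-0>q1; q0-1>q2; q1-0>q3; q1-1>q3; q2-0>q3; q2-1>q4; q3-0>q5; q3-1>q5; q4-0>q5; q4-1>q6; q5-0>q6; q5-1>q6; q6-0>q6; q6-1>q6

Build one automaton per condition and run them in lockstep. One (5 states) tracks the input length, saturating at 4; the other (3 states) tracks the count of `0`s, saturating at 2. Each combined state is a pair, one component from each; accept when both components accept. Equivalent product states are then merged.
        0   1  
>  q0   q1  q2 
 * q1   q3  q3 
   q2   q3  q4 
 * q3   q5  q5 
   q4   q5  q6 
 * q5   q6  q6 
   q6   q6  q6 
(> = start, * = accepting)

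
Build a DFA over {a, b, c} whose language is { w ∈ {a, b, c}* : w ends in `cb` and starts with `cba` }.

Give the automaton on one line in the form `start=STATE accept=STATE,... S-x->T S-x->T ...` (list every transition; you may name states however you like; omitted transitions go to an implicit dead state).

start=s0 accept=s6 s0-a->s1 s0-b->s1 s0-c->s2 s1-a->s1 s1-b->s1 s1-c->s1 s2-a->s1 s2-b->s3 s2-c->s1 s3-a->s4 s3-b->s1 s3-c->s1 s4-a->s4 s4-b->s4 s4-c->s5 s5-a->s4 s5-b->s6 s5-c->s5 s6-a->s4 s6-b->s4 s6-c->s5

Handle the two conditions separately and then intersect. The first has 3 states tracking how much of the suffix `cb` has currently been matched; the second has 5 states tracking whether the input so far still matches the prefix `cba`. A product state is a pair (one from each), accepting exactly when both do. After merging equivalent states the machine shrinks.
With 7 states:
        a   b   c  
>  s0   s1  s1  s2 
   s1   s1  s1  s1 
   s2   s1  s3  s1 
   s3   s4  s1  s1 
   s4   s4  s4  s5 
   s5   s4  s6  s5 
 * s6   s4  s4  s5 
(> = start, * = accepting)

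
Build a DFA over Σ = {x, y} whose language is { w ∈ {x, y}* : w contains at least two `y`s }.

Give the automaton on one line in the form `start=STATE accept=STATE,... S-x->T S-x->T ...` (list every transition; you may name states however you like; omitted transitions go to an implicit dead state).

start=q0 accept=q2,q3 q0-x->q0 q0-y->q1 q1-x->q1 q1-y->q2 q2-x->q2 q2-y->q3 q3-x->q3 q3-y->q3

Count `y`s, saturating at 3: states q0 through q2 mean 0 through 2 `y`s seen; q3 means more than 2. Each `y` increments (capped at q3); other symbols loop. Accept from {q2, q3}.
        x   y  
>  q0   q0  q1 
   q1   q1  q2 
 * q2   q2  q3 
 * q3   q3  q3 
(> = start, * = accepting)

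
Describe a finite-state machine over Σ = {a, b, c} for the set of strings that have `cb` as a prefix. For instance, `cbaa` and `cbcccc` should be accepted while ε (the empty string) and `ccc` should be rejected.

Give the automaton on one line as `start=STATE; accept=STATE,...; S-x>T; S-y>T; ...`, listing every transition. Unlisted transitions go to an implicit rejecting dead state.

Check the first 2 symbols one by one: s0 through s1 record how many have matched `cb` so far; any wrong symbol goes to the dead state s3. After all 2 match we enter the accepting sink s2.
A 4-state machine:
        a   b   c  
>  s0   s3  s3  s1 
   s1   s3  s2  s3 
 * s2   s2  s2  s2 
   s3   s3  s3  s3 
(> = start, * = accepting)

start=s0; accept=s2; s0-a>s3; s0-b>s3; s0-c>s1; s1-a>s3; s1-b>s2; s1-c>s3; s2-a>s2; s2-b>s2; s2-c>s2; s3-a>s3; s3-b>s3; s3-c>s3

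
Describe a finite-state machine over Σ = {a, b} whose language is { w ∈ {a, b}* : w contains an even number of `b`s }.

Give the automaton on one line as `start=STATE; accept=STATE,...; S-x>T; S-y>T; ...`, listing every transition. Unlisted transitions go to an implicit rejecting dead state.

Keep the running count of `b`s modulo 2: each `b` advances along the cycle S0 → S1 → S0 while other symbols loop. Accept at S0.
        a   b  
>* S0   S0  S1 
   S1   S1  S0 
(> = start, * = accepting)

start=S0; accept=S0; S0-a>S0; S0-b>S1; S1-a>S1; S1-b>S0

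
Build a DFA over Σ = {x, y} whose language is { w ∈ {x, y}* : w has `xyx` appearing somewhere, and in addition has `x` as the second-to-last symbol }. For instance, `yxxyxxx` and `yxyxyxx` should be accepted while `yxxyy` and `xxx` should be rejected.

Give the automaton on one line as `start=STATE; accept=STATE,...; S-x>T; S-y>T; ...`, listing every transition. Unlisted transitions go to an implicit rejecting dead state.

Handle the two conditions separately and then intersect. The first has 4 states tracking whether and how much of `xyx` has been seen; the second has 7 states tracking the last 2 symbols read. A product state is a pair (one from each), accepting exactly when both do.
11 states suffice.
          x    y  
>  q0     q1   q2 
   q1     q3   q4 
   q2     q5   q6 
   q3     q3   q4 
   q4     q7   q6 
   q5     q3   q4 
   q6     q5   q6 
   q7     q8   q9 
 * q8     q8   q9 
 * q9     q7  q10 
   q10    q7  q10 
(> = start, * = accepting)

start=q0; accept=q8,q9; q0-x>q1; q0-y>q2; q1-x>q3; q1-y>q4; q2-x>q5; q2-y>q6; q3-x>q3; q3-y>q4; q4-x>q7; q4-y>q6; q5-x>q3; q5-y>q4; q6-x>q5; q6-y>q6; q7-x>q8; q7-y>q9; q8-x>q8; q8-y>q9; q9-x>q7; q9-y>q10; q10-x>q7; q10-y>q10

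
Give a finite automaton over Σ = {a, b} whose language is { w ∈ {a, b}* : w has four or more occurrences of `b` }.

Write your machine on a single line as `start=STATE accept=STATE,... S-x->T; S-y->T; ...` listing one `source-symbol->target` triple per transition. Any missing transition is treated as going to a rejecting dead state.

start=S0; accept=S4,S5; S0-a->S0; S0-b->S1; S1-a->S1; S1-b->S2; S2-a->S2; S2-b->S3; S3-a->S3; S3-b->S4; S4-a->S4; S4-b->S5; S5-a->S5; S5-b->S5

Only the number of `b`s matters, and only up to 5. Make a chain S0 → S1 → S2 → S3 → S4 → S5 advanced by each `b` (with S5 absorbing); every other symbol self-loops. The accepting set is {S4, S5}.
        a   b  
>  S0   S0  S1 
   S1   S1  S2 
   S2   S2  S3 
   S3   S3  S4 
 * S4   S4  S5 
 * S5   S5  S5 
(> = start, * = accepting)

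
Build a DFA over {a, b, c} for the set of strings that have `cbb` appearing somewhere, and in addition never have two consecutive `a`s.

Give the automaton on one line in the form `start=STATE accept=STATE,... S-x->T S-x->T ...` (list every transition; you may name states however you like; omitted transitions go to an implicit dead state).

Build one automaton per condition and run them in lockstep. One (4 states) tracks whether and how much of `cbb` has been seen; the other (3 states) tracks partial matches of the forbidden pattern `aa`. Each combined state is a pair, one component from each; accept when both components accept.
With 10 states:
        a   b   c  
>  q0   q1  q0  q2 
   q1   q3  q0  q2 
   q2   q1  q4  q2 
   q3   q3  q3  q5 
   q4   q1  q6  q2 
   q5   q3  q7  q5 
 * q6   q8  q6  q6 
   q7   q3  q9  q5 
 * q8   q9  q6  q6 
   q9   q9  q9  q9 
(> = start, * = accepting)

start=q0 accept=q6,q8 q0-a->q1 q0-b->q0 q0-c->q2 q1-a->q3 q1-b->q0 q1-c->q2 q2-a->q1 q2-b->q4 q2-c->q2 q3-a->q3 q3-b->q3 q3-c->q5 q4-a->q1 q4-b->q6 q4-c->q2 q5-a->q3 q5-b->q7 q5-c->q5 q6-a->q8 q6-b->q6 q6-c->q6 q7-a->q3 q7-b->q9 q7-c->q5 q8-a->q9 q8-b->q6 q8-c->q6 q9-a->q9 q9-b->q9 q9-c->q9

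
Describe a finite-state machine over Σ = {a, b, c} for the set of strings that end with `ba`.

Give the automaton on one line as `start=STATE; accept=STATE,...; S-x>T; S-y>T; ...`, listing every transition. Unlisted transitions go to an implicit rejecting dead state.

start=s0; accept=s2; s0-a>s0; s0-b>s1; s0-c>s0; s1-a>s2; s1-b>s1; s1-c>s0; s2-a>s0; s2-b>s1; s2-c>s0

Remember how much of `ba` the current input suffix matches. State s0 means no match yet; s1 means the last symbol is `b`; s2 means the last 2 symbols are `ba`. Only s2 accepts. On a mismatch, fall back to the longest proper suffix that is still a prefix of `ba`.
        a   b   c  
>  s0   s0  s1  s0 
   s1   s2  s1  s0 
 * s2   s0  s1  s0 
(> = start, * = accepting)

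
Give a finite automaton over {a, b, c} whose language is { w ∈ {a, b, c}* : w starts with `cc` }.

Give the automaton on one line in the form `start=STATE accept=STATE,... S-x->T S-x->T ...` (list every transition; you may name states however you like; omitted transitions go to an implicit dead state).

Check the first 2 symbols one by one: S0 through S1 record how many have matched `cc` so far; any wrong symbol goes to the dead state S3. After all 2 match we enter the accepting sink S2.
With 4 states:
        a   b   c  
>  S0   S3  S3  S1 
   S1   S3  S3  S2 
 * S2   S2  S2  S2 
   S3   S3  S3  S3 
(> = start, * = accepting)

start=S0 accept=S2 S0-a->S3 S0-b->S3 S0-c->S1 S1-a->S3 S1-b->S3 S1-c->S2 S2-a->S2 S2-b->S2 S2-c->S2 S3-a->S3 S3-b->S3 S3-c->S3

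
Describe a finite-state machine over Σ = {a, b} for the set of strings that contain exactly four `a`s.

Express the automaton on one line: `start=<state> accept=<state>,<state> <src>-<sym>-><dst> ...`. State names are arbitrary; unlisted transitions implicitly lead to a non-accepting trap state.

Only the number of `a`s matters, and only up to 5. Make a chain S0 → S1 → S2 → S3 → S4 → S5 advanced by each `a` (with S5 absorbing); every other symbol self-loops. The accepting set is {S4}.
        a   b  
>  S0   S1  S0 
   S1   S2  S1 
   S2   S3  S2 
   S3   S4  S3 
 * S4   S5  S4 
   S5   S5  S5 
(> = start, * = accepting)

start=S0 accept=S4 S0-a->S1 S0-b->S0 S1-a->S2 S1-b->S1 S2-a->S3 S2-b->S2 S3-a->S4 S3-b->S3 S4-a->S5 S4-b->S4 S5-a->S5 S5-b->S5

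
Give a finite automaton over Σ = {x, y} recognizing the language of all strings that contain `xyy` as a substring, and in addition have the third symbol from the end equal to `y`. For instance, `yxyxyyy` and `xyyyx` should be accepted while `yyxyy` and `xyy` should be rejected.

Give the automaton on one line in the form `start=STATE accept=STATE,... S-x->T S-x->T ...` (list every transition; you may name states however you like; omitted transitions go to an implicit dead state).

Build one automaton per condition and run them in lockstep. The first has 4 states tracking whether and how much of `xyy` has been seen; the second has 15 states tracking the last 3 symbols read. A product state is a pair (one from each), accepting exactly when both do. Equivalent product states are then merged.
11 states suffice.
       x  y 
>  A   B  A 
   B   B  C 
   C   B  D 
   D   E  F 
 * E   G  H 
 * F   E  F 
 * G   I  J 
 * H   K  D 
   I   I  J 
   J   K  D 
   K   G  H 
(> = start, * = accepting)

start=A accept=E,F,G,H A-x->B A-y->A B-x->B B-y->C C-x->B C-y->D D-x->E D-y->F E-x->G E-y->H F-x->E F-y->F G-x->I G-y->J H-x->K H-y->D I-x->I I-y->J J-x->K J-y->D K-x->G K-y->H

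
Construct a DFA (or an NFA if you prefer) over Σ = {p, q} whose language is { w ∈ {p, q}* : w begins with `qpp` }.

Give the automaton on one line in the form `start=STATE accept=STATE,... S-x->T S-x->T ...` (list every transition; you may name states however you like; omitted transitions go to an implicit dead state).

Walk along `qpp` while the input agrees: from A take `q` to B, and so on. Any deviation drops to the rejecting sink E. Once D is reached the prefix is confirmed and every continuation is accepted.
A 5-state machine:
       p  q 
>  A   E  B 
   B   C  E 
   C   D  E 
 * D   D  D 
   E   E  E 
(> = start, * = accepting)

start=A accept=D A-p->E A-q->B B-p->C B-q->E C-p->D C-q->E D-p->D D-q->D E-p->E E-q->E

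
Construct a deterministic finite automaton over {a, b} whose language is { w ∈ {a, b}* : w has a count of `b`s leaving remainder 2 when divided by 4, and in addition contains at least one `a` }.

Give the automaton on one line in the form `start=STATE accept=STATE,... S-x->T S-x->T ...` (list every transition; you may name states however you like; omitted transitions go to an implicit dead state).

Handle the two conditions separately and then intersect. The first has 4 states tracking the count of `b`s modulo 4; the second has 3 states tracking the count of `a`s, saturating at 2. A product state is a pair (one from each), accepting exactly when both do.
A 12-state machine:
          a    b  
>  s0     s1   s2 
   s1     s3   s4 
   s2     s4   s5 
   s3     s3   s6 
   s4     s6   s7 
   s5     s7   s8 
   s6     s6   s9 
 * s7     s9  s10 
   s8    s10   s0 
 * s9     s9  s11 
   s10   s11   s1 
   s11   s11   s3 
(> = start, * = accepting)

start=s0 accept=s7,s9 s0-a->s1 s0-b->s2 s1-a->s3 s1-b->s4 s2-a->s4 s2-b->s5 s3-a->s3 s3-b->s6 s4-a->s6 s4-b->s7 s5-a->s7 s5-b->s8 s6-a->s6 s6-b->s9 s7-a->s9 s7-b->s10 s8-a->s10 s8-b->s0 s9-a->s9 s9-b->s11 s10-a->s11 s10-b->s1 s11-a->s11 s11-b->s3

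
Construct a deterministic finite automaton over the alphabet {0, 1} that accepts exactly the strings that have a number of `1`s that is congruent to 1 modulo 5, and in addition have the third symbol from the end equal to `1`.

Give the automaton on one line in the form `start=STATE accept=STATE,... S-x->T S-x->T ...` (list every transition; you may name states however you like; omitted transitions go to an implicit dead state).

Handle the two conditions separately and then intersect. One (5 states) tracks the count of `1`s modulo 5; the other (15 states) tracks the last 3 symbols read. Each combined state is a pair, one component from each; accept when both components accept. Minimizing collapses redundant product states.
With 16 states:
          0    1  
>  S0     S0   S1 
   S1     S2   S3 
   S2     S4   S3 
   S3     S3   S5 
 * S4     S6   S3 
   S5     S5   S7 
   S6     S6   S3 
   S7     S8   S9 
   S8     S8  S10 
   S9    S11  S12 
   S10   S11  S13 
   S11    S0  S14 
 * S12   S15   S3 
   S13   S15   S3 
 * S14    S2   S3 
 * S15    S4   S3 
(> = start, * = accepting)

start=S0 accept=S4,S12,S14,S15 S0-0->S0 S0-1->S1 S1-0->S2 S1-1->S3 S2-0->S4 S2-1->S3 S3-0->S3 S3-1->S5 S4-0->S6 S4-1->S3 S5-0->S5 S5-1->S7 S6-0->S6 S6-1->S3 S7-0->S8 S7-1->S9 S8-0->S8 S8-1->S10 S9-0->S11 S9-1->S12 S10-0->S11 S10-1->S13 S11-0->S0 S11-1->S14 S12-0->S15 S12-1->S3 S13-0->S15 S13-1->S3 S14-0->S2 S14-1->S3 S15-0->S4 S15-1->S3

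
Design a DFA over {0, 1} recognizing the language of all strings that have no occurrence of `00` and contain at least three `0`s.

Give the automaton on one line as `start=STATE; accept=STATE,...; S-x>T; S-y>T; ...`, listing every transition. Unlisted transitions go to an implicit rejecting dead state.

start=q0; accept=q6,q7; q0-0>q1; q0-1>q0; q1-0>q2; q1-1>q3; q2-0>q2; q2-1>q2; q3-0>q4; q3-1>q3; q4-0>q2; q4-1>q5; q5-0>q6; q5-1>q5; q6-0>q2; q6-1>q7; q7-0>q6; q7-1>q7

Build one automaton per condition and run them in lockstep. One (3 states) tracks partial matches of the forbidden pattern `00`; the other (5 states) tracks the count of `0`s, saturating at 4. Each combined state is a pair, one component from each; accept when both components accept. Equivalent product states are then merged.
An 8-state machine:
        0   1  
>  q0   q1  q0 
   q1   q2  q3 
   q2   q2  q2 
   q3   q4  q3 
   q4   q2  q5 
   q5   q6  q5 
 * q6   q2  q7 
 * q7   q6  q7 
(> = start, * = accepting)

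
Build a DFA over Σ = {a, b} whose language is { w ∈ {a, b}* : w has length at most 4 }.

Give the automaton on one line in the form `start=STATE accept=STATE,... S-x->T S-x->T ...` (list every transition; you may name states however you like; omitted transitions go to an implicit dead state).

Count input length up to 5: every symbol moves from S0 toward S5, which means 'more than 4' and absorbs. Accept from {S0, S1, S2, S3, S4}.
6 states suffice.
        a   b  
>* S0   S1  S1 
 * S1   S2  S2 
 * S2   S3  S3 
 * S3   S4  S4 
 * S4   S5  S5 
   S5   S5  S5 
(> = start, * = accepting)

start=S0 accept=S0,S1,S2,S3,S4 S0-a->S1 S0-b->S1 S1-a->S2 S1-b->S2 S2-a->S3 S2-b->S3 S3-a->S4 S3-b->S4 S4-a->S5 S4-b->S5 S5-a->S5 S5-b->S5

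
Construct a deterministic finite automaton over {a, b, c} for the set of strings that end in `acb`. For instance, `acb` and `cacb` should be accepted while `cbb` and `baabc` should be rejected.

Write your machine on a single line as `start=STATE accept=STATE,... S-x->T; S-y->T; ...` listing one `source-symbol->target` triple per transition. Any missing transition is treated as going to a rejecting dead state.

Let each state record the length of the longest suffix of the input read so far that is also a prefix of `acb`. q1 means the last symbol is `a`; q2 means the last 2 symbols are `ac`; q3 means the last 3 symbols are `acb`. Accept only at q3, where the string currently ends in `acb`.
4 states suffice.
        a   b   c  
>  q0   q1  q0  q0 
   q1   q1  q0  q2 
   q2   q1  q3  q0 
 * q3   q1  q0  q0 
(> = start, * = accepting)

start=q0; accept=q3; q0-a->q1; q0-b->q0; q0-c->q0; q1-a->q1; q1-b->q0; q1-c->q2; q2-a->q1; q2-b->q3; q2-c->q0; q3-a->q1; q3-b->q0; q3-c->q0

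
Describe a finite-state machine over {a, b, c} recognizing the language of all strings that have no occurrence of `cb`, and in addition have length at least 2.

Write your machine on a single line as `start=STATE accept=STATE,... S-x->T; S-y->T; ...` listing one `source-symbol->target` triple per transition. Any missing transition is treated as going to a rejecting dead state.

start=q0; accept=q3,q4,q6,q7; q0-a->q1; q0-b->q1; q0-c->q2; q1-a->q3; q1-b->q3; q1-c->q4; q2-a->q3; q2-b->q5; q2-c->q4; q3-a->q6; q3-b->q6; q3-c->q7; q4-a->q6; q4-b->q8; q4-c->q7; q5-a->q8; q5-b->q8; q5-c->q8; q6-a->q6; q6-b->q6; q6-c->q7; q7-a->q6; q7-b->q8; q7-c->q7; q8-a->q8; q8-b->q8; q8-c->q8

Handle the two conditions separately and then intersect. The first has 3 states tracking partial matches of the forbidden pattern `cb`; the second has 4 states tracking the input length, saturating at 3. A product state is a pair (one from each), accepting exactly when both do.
A 9-state machine:
        a   b   c  
>  q0   q1  q1  q2 
   q1   q3  q3  q4 
   q2   q3  q5  q4 
 * q3   q6  q6  q7 
 * q4   q6  q8  q7 
   q5   q8  q8  q8 
 * q6   q6  q6  q7 
 * q7   q6  q8  q7 
   q8   q8  q8  q8 
(> = start, * = accepting)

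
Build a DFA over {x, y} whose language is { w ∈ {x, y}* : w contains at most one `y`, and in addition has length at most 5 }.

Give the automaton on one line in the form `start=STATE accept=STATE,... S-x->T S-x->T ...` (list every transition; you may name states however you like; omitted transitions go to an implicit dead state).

start=S0 accept=S0,S1,S2,S3,S4,S6,S7,S8,S9,S10 S0-x->S1 S0-y->S2 S1-x->S3 S1-y->S4 S2-x->S4 S2-y->S5 S3-x->S6 S3-y->S7 S4-x->S7 S4-y->S5 S5-x->S5 S5-y->S5 S6-x->S8 S6-y->S9 S7-x->S9 S7-y->S5 S8-x->S10 S8-y->S10 S9-x->S10 S9-y->S5 S10-x->S5 S10-y->S5

Handle the two conditions separately and then intersect. The first has 3 states tracking the count of `y`s, saturating at 2; the second has 7 states tracking the input length, saturating at 6. A product state is a pair (one from each), accepting exactly when both do. Minimizing collapses redundant product states.
With 11 states:
          x    y  
>* S0     S1   S2 
 * S1     S3   S4 
 * S2     S4   S5 
 * S3     S6   S7 
 * S4     S7   S5 
   S5     S5   S5 
 * S6     S8   S9 
 * S7     S9   S5 
 * S8    S10  S10 
 * S9    S10   S5 
 * S10    S5   S5 
(> = start, * = accepting)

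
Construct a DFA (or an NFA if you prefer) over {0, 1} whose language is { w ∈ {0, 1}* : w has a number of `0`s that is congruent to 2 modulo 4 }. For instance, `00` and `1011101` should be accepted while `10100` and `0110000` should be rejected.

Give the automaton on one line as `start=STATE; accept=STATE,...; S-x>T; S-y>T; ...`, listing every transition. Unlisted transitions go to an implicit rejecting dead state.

Keep the running count of `0`s modulo 4: each `0` advances along the cycle A → B → C → D → A while other symbols loop. Accept at C.
A 4-state machine:
       0  1 
>  A   B  A 
   B   C  B 
 * C   D  C 
   D   A  D 
(> = start, * = accepting)

start=A; accept=C; A-0>B; A-1>A; B-0>C; B-1>B; C-0>D; C-1>C; D-0>A; D-1>D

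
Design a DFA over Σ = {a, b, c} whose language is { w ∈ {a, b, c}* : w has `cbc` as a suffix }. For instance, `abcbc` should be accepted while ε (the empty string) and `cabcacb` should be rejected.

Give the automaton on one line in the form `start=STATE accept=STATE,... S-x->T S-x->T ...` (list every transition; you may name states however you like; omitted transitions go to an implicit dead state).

Remember how much of `cbc` the current input suffix matches. State S0 means no match yet; S1 means the last symbol is `c`; S2 means the last 2 symbols are `cb`; S3 means the last 3 symbols are `cbc`. Only S3 accepts. On a mismatch, fall back to the longest proper suffix that is still a prefix of `cbc`.
With 4 states:
        a   b   c  
>  S0   S0  S0  S1 
   S1   S0  S2  S1 
   S2   S0  S0  S3 
 * S3   S0  S2  S1 
(> = start, * = accepting)

start=S0 accept=S3 S0-a->S0 S0-b->S0 S0-c->S1 S1-a->S0 S1-b->S2 S1-c->S1 S2-a->S0 S2-b->S0 S2-c->S3 S3-a->S0 S3-b->S2 S3-c->S1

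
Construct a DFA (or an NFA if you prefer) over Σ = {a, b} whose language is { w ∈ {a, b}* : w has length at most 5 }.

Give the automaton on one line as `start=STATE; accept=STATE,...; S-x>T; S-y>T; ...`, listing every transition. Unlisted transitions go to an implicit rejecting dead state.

start=q0; accept=q0,q1,q2,q3,q4,q5; q0-a>q1; q0-b>q1; q1-a>q2; q1-b>q2; q2-a>q3; q2-b>q3; q3-a>q4; q3-b>q4; q4-a>q5; q4-b>q5; q5-a>q6; q5-b>q6; q6-a>q6; q6-b>q6

Count input length up to 6: every symbol moves from q0 toward q6, which means 'more than 5' and absorbs. Accept from {q0, q1, q2, q3, q4, q5}.
A 7-state machine:
        a   b  
>* q0   q1  q1 
 * q1   q2  q2 
 * q2   q3  q3 
 * q3   q4  q4 
 * q4   q5  q5 
 * q5   q6  q6 
   q6   q6  q6 
(> = start, * = accepting)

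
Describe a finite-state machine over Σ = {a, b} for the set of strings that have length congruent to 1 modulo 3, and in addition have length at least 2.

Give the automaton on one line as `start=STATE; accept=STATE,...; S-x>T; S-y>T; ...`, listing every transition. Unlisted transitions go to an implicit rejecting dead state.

start=q0; accept=q4; q0-a>q1; q0-b>q1; q1-a>q2; q1-b>q2; q2-a>q3; q2-b>q3; q3-a>q4; q3-b>q4; q4-a>q5; q4-b>q5; q5-a>q3; q5-b>q3

Run two small machines in parallel and take their product. One (3 states) tracks the input length modulo 3; the other (4 states) tracks the input length, saturating at 3. Each combined state is a pair, one component from each; accept when both components accept.
A 6-state machine:
        a   b  
>  q0   q1  q1 
   q1   q2  q2 
   q2   q3  q3 
   q3   q4  q4 
 * q4   q5  q5 
   q5   q3  q3 
(> = start, * = accepting)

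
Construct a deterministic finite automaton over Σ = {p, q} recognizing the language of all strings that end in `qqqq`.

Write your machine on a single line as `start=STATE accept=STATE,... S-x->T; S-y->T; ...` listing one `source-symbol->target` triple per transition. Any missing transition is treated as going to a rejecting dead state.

Remember how much of `qqqq` the current input suffix matches. State A means no match yet; B means the last symbol is `q`; C means the last 2 symbols are `qq`; D means the last 3 symbols are `qqq`; E means the last 4 symbols are `qqqq`. Only E accepts. On a mismatch, fall back to the longest proper suffix that is still a prefix of `qqqq`.
A 5-state machine:
       p  q 
>  A   A  B 
   B   A  C 
   C   A  D 
   D   A  E 
 * E   A  E 
(> = start, * = accepting)

start=A; accept=E; A-p->A; A-q->B; B-p->A; B-q->C; C-p->A; C-q->D; D-p->A; D-q->E; E-p->A; E-q->E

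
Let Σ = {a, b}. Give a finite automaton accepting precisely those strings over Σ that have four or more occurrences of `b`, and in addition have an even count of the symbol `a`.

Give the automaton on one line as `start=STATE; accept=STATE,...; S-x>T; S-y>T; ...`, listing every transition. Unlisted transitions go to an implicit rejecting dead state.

Build one automaton per condition and run them in lockstep. The first has 6 states tracking the count of `b`s, saturating at 5; the second has 2 states tracking the count of `a`s modulo 2. A product state is a pair (one from each), accepting exactly when both do.
          a    b  
>  s0     s1   s2 
   s1     s0   s3 
   s2     s3   s4 
   s3     s2   s5 
   s4     s5   s6 
   s5     s4   s7 
   s6     s7   s8 
   s7     s6   s9 
 * s8     s9  s10 
   s9     s8  s11 
 * s10   s11  s10 
   s11   s10  s11 
(> = start, * = accepting)

start=s0; accept=s8,s10; s0-a>s1; s0-b>s2; s1-a>s0; s1-b>s3; s2-a>s3; s2-b>s4; s3-a>s2; s3-b>s5; s4-a>s5; s4-b>s6; s5-a>s4; s5-b>s7; s6-a>s7; s6-b>s8; s7-a>s6; s7-b>s9; s8-a>s9; s8-b>s10; s9-a>s8; s9-b>s11; s10-a>s11; s10-b>s10; s11-a>s10; s11-b>s11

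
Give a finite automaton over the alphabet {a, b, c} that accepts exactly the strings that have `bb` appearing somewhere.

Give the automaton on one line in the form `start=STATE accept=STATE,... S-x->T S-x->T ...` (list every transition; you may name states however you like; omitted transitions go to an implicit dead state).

start=S0 accept=S2 S0-a->S0 S0-b->S1 S0-c->S0 S1-a->S0 S1-b->S2 S1-c->S0 S2-a->S2 S2-b->S2 S2-c->S2

States S0..S1 record the length of the longest prefix of `bb` that matches the current input suffix. Reaching S2 means `bb` has been seen, and we stay there forever. Accept from S2.
3 states suffice.
        a   b   c  
>  S0   S0  S1  S0 
   S1   S0  S2  S0 
 * S2   S2  S2  S2 
(> = start, * = accepting)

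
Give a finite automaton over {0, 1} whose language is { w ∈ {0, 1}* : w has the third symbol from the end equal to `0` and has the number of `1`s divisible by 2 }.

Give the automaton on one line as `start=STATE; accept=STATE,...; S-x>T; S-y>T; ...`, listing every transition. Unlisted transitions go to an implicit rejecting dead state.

start=s0; accept=s6,s7,s10,s11; s0-0>s1; s0-1>s2; s1-0>s3; s1-1>s4; s2-0>s5; s2-1>s0; s3-0>s6; s3-1>s4; s4-0>s5; s4-1>s7; s5-0>s8; s5-1>s9; s6-0>s6; s6-1>s4; s7-0>s1; s7-1>s2; s8-0>s8; s8-1>s10; s9-0>s11; s9-1>s2; s10-0>s11; s10-1>s2; s11-0>s3; s11-1>s4

Build one automaton per condition and run them in lockstep. One (15 states) tracks the last 3 symbols read; the other (2 states) tracks the count of `1`s modulo 2. Each combined state is a pair, one component from each; accept when both components accept. Minimizing collapses redundant product states.
With 12 states:
          0    1  
>  s0     s1   s2 
   s1     s3   s4 
   s2     s5   s0 
   s3     s6   s4 
   s4     s5   s7 
   s5     s8   s9 
 * s6     s6   s4 
 * s7     s1   s2 
   s8     s8  s10 
   s9    s11   s2 
 * s10   s11   s2 
 * s11    s3   s4 
(> = start, * = accepting)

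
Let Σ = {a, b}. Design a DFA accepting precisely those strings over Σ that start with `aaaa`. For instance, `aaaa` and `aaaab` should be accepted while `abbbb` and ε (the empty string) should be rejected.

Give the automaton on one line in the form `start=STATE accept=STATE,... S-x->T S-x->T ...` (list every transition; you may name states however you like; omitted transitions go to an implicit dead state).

start=S0 accept=S4 S0-a->S1 S0-b->S5 S1-a->S2 S1-b->S5 S2-a->S3 S2-b->S5 S3-a->S4 S3-b->S5 S4-a->S4 S4-b->S4 S5-a->S5 S5-b->S5

Walk along `aaaa` while the input agrees: from S0 take `a` to S1, and so on. Any deviation drops to the rejecting sink S5. Once S4 is reached the prefix is confirmed and every continuation is accepted.
A 6-state machine:
        a   b  
>  S0   S1  S5 
   S1   S2  S5 
   S2   S3  S5 
   S3   S4  S5 
 * S4   S4  S4 
   S5   S5  S5 
(> = start, * = accepting)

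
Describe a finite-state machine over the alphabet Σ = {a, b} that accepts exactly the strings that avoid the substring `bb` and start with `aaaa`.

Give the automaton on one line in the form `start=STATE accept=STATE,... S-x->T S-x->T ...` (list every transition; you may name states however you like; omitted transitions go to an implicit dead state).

Build one automaton per condition and run them in lockstep. One (3 states) tracks partial matches of the forbidden pattern `bb`; the other (6 states) tracks whether the input so far still matches the prefix `aaaa`. Each combined state is a pair, one component from each; accept when both components accept. Equivalent product states are then merged.
A 7-state machine:
        a   b  
>  q0   q1  q2 
   q1   q3  q2 
   q2   q2  q2 
   q3   q4  q2 
   q4   q5  q2 
 * q5   q5  q6 
 * q6   q5  q2 
(> = start, * = accepting)

start=q0 accept=q5,q6 q0-a->q1 q0-b->q2 q1-a->q3 q1-b->q2 q2-a->q2 q2-b->q2 q3-a->q4 q3-b->q2 q4-a->q5 q4-b->q2 q5-a->q5 q5-b->q6 q6-a->q5 q6-b->q2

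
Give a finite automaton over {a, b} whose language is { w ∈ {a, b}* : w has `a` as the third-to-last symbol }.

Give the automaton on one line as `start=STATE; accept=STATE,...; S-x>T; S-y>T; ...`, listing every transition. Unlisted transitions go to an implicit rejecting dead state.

A DFA must remember the last 3 symbols (since which symbol is third-to-last isn't known until the input ends). Use one state per possible window of the last ≤3 symbols; accept from those whose window starts with `a`.
15 states suffice.
          a    b  
>  q0     q1   q2 
   q1     q3   q4 
   q2     q5   q6 
   q3     q7   q8 
   q4     q9  q10 
   q5    q11  q12 
   q6    q13  q14 
 * q7     q7   q8 
 * q8     q9  q10 
 * q9    q11  q12 
 * q10   q13  q14 
   q11    q7   q8 
   q12    q9  q10 
   q13   q11  q12 
   q14   q13  q14 
(> = start, * = accepting)

start=q0; accept=q7,q8,q9,q10; q0-a>q1; q0-b>q2; q1-a>q3; q1-b>q4; q2-a>q5; q2-b>q6; q3-a>q7; q3-b>q8; q4-a>q9; q4-b>q10; q5-a>q11; q5-b>q12; q6-a>q13; q6-b>q14; q7-a>q7; q7-b>q8; q8-a>q9; q8-b>q10; q9-a>q11; q9-b>q12; q10-a>q13; q10-b>q14; q11-a>q7; q11-b>q8; q12-a>q9; q12-b>q10; q13-a>q11; q13-b>q12; q14-a>q13; q14-b>q14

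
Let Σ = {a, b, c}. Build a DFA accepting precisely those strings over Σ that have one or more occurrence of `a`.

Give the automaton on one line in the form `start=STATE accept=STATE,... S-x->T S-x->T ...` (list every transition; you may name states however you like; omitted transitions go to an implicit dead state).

Count `a`s, saturating at 2: state q0 means no `a` yet, q1 means one `a` seen, q2 means more than one. Each `a` increments (capped at q2); other symbols loop. Accept from {q1, q2}.
3 states suffice.
        a   b   c  
>  q0   q1  q0  q0 
 * q1   q2  q1  q1 
 * q2   q2  q2  q2 
(> = start, * = accepting)

start=q0 accept=q1,q2 q0-a->q1 q0-b->q0 q0-c->q0 q1-a->q2 q1-b->q1 q1-c->q1 q2-a->q2 q2-b->q2 q2-c->q2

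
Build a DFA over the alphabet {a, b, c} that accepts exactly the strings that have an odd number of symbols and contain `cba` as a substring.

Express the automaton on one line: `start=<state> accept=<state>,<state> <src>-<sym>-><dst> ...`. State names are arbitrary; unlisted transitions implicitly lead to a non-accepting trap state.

start=s0 accept=s6 s0-a->s1 s0-b->s1 s0-c->s2 s1-a->s0 s1-b->s0 s1-c->s3 s2-a->s0 s2-b->s4 s2-c->s3 s3-a->s1 s3-b->s5 s3-c->s2 s4-a->s6 s4-b->s1 s4-c->s2 s5-a->s7 s5-b->s0 s5-c->s3 s6-a->s7 s6-b->s7 s6-c->s7 s7-a->s6 s7-b->s6 s7-c->s6

Build one automaton per condition and run them in lockstep. The first has 2 states tracking the input length modulo 2; the second has 4 states tracking whether and how much of `cba` has been seen. A product state is a pair (one from each), accepting exactly when both do.
An 8-state machine:
        a   b   c  
>  s0   s1  s1  s2 
   s1   s0  s0  s3 
   s2   s0  s4  s3 
   s3   s1  s5  s2 
   s4   s6  s1  s2 
   s5   s7  s0  s3 
 * s6   s7  s7  s7 
   s7   s6  s6  s6 
(> = start, * = accepting)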